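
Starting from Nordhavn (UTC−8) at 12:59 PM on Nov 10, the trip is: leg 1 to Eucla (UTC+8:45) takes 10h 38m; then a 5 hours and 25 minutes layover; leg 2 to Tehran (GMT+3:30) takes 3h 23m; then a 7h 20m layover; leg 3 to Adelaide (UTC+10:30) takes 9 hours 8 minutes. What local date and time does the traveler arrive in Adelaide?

Convert departure to UTC: 12:59 PM + 8:00 = 8:59 PM UTC on Nov 10.
Add 10 hours and 38 minutes leg 1 → 7:37 AM UTC (Nov 11).
Add 5 hours and 25 minutes layover in Eucla → 1:02 PM UTC.
Add 3 hours and 23 minutes leg 2 → 4:25 PM UTC.
Add 7 hours and 20 minutes layover in Tehran → 11:45 PM UTC.
Add 9 hours 8 minutes leg 3 → 8:53 AM UTC (Nov 12).
Adelaide is UTC+10:30, so local arrival = 8:53 AM + 10:30 = 7:23 PM on Nov 12.

7:23 PM on November 12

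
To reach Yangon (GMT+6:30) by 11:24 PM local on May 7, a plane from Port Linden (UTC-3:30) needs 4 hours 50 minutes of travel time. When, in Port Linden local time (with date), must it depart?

Target arrival in UTC: 11:24 PM − 6:30 = 4:54 PM on May 7.
Subtract 4 hours and 50 minutes → departure 12:04 PM UTC on May 7.
Port Linden is UTC−3:30: 12:04 PM − 3:30 = 8:34 AM on May 7.

8:34 AM on May 7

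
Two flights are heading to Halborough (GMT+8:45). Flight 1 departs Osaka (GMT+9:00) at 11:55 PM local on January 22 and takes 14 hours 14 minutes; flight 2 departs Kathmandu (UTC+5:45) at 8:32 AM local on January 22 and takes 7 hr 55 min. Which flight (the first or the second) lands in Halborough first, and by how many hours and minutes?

Flight 1 in UTC: 11:55 PM − 9:00 = 2:55 PM on Jan 22.
+14 hours and 14 minutes → arrive 5:09 AM UTC on Jan 23.
Flight 2 in UTC: 8:32 AM − 5:45 = 2:47 AM on Jan 22.
+7 hours and 55 minutes → arrive 10:42 AM UTC on Jan 22.
Flight 2 lands earlier by 18 hours 27 minutes.

the second, by 18 hours 27 minutes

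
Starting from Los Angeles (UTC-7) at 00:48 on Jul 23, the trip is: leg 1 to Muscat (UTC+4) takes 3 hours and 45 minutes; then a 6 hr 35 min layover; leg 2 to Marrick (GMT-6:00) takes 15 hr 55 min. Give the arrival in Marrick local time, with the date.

Convert departure to UTC: 00:48 + 7:00 = 07:48 UTC on Jul 23.
Add 3 hours and 45 minutes leg 1 → 11:33 UTC.
Add 6 hours and 35 minutes layover in Muscat → 18:08 UTC.
Add 15 hours and 55 minutes leg 2 → 10:03 UTC (Jul 24).
Marrick is UTC−6:00, so local arrival = 10:03 − 6:00 = 04:03 on Jul 24.

04:03 on Jul 24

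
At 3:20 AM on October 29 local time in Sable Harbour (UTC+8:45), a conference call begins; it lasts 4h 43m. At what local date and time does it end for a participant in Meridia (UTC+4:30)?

Convert start to UTC: 3:20 AM − 8:45 = 6:35 PM UTC on Oct 28.
Add 4 hours and 43 minutes duration → 11:18 PM UTC.
Meridia is UTC+4:30, so local end time = 11:18 PM + 4:30 = 3:48 AM on Oct 29.

3:48 AM on Oct 29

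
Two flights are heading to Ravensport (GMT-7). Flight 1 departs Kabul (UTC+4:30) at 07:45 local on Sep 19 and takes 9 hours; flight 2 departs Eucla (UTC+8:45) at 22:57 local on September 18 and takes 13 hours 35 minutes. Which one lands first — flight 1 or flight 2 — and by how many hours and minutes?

the second, by 8 hours 28 minutes

Flight 1 in UTC: 07:45 − 4:30 = 03:15 on Sep 19.
+9 hours → arrive 12:15 UTC on Sep 19.
Flight 2 in UTC: 22:57 − 8:45 = 14:12 on Sep 18.
+13 hours and 35 minutes → arrive 03:47 UTC on Sep 19.
Flight 2 lands earlier by 8 hours 28 minutes.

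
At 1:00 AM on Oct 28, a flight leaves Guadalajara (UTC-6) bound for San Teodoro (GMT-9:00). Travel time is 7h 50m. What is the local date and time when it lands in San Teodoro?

5:50 AM on October 28

Convert departure to UTC: 1:00 AM + 6:00 = 7:00 AM UTC on Oct 28.
Add 7 hours and 50 minutes travel time → 2:50 PM UTC.
San Teodoro is UTC−9:00, so local arrival = 2:50 PM − 9:00 = 5:50 AM on Oct 28.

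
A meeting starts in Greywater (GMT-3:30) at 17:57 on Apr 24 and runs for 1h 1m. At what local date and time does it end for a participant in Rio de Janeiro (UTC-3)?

Convert start to UTC: 17:57 + 3:30 = 21:27 UTC on Apr 24.
Add 1 hour and 1 minute duration → 22:28 UTC.
Rio de Janeiro is UTC−3:00, so local end time = 22:28 − 3:00 = 19:28 on Apr 24.

19:28 on April 24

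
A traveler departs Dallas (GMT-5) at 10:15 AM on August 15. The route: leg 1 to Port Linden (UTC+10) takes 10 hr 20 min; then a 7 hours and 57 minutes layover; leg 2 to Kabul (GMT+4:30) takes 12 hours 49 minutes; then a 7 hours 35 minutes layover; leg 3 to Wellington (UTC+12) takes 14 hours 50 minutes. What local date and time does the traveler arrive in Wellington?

8:46 AM on August 18

Convert departure to UTC: 10:15 AM + 5:00 = 3:15 PM UTC on Aug 15.
Add 10 hours 20 minutes leg 1 → 1:35 AM UTC (Aug 16).
Add 7 hours 57 minutes layover in Port Linden → 9:32 AM UTC.
Add 12 hours and 49 minutes leg 2 → 10:21 PM UTC.
Add 7 hours 35 minutes layover in Kabul → 5:56 AM UTC (Aug 17).
Add 14 hours 50 minutes leg 3 → 8:46 PM UTC.
Wellington is UTC+12:00, so local arrival = 8:46 PM + 12:00 = 8:46 AM on Aug 18.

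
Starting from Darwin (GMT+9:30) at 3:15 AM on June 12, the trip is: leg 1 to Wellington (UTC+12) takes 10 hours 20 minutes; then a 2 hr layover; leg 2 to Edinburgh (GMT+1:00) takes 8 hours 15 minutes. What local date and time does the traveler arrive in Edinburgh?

3:20 PM on June 12

Convert departure to UTC: 3:15 AM − 9:30 = 5:45 PM UTC on Jun 11.
Add 10 hours and 20 minutes leg 1 → 4:05 AM UTC (Jun 12).
Add 2 hours layover in Wellington → 6:05 AM UTC.
Add 8 hours and 15 minutes leg 2 → 2:20 PM UTC.
Edinburgh is UTC+1:00, so local arrival = 2:20 PM + 1:00 = 3:20 PM on Jun 12.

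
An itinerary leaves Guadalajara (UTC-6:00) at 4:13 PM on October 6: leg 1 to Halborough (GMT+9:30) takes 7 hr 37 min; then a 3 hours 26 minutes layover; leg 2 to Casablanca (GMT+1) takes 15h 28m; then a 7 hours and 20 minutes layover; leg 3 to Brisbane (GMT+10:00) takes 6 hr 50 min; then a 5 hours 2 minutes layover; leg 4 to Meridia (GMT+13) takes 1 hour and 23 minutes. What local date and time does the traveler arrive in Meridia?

Convert departure to UTC: 4:13 PM + 6:00 = 10:13 PM UTC on Oct 6.
Add 7 hours and 37 minutes leg 1 → 5:50 AM UTC (Oct 7).
Add 3 hours and 26 minutes layover in Halborough → 9:16 AM UTC.
Add 15 hours 28 minutes leg 2 → 12:44 AM UTC (Oct 8).
Add 7 hours 20 minutes layover in Casablanca → 8:04 AM UTC.
Add 6 hours 50 minutes leg 3 → 2:54 PM UTC.
Add 5 hours and 2 minutes layover in Brisbane → 7:56 PM UTC.
Add 1 hour 23 minutes leg 4 → 9:19 PM UTC.
Meridia is UTC+13:00, so local arrival = 9:19 PM + 13:00 = 10:19 AM on Oct 9.

10:19 AM on October 9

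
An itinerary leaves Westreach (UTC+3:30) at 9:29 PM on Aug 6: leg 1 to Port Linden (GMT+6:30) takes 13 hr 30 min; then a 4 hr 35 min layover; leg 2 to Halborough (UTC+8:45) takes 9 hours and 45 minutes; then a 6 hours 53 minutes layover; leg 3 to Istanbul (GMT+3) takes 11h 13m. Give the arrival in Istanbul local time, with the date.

Convert departure to UTC: 9:29 PM − 3:30 = 5:59 PM UTC on Aug 6.
Add 13 hours and 30 minutes leg 1 → 7:29 AM UTC (Aug 7).
Add 4 hours and 35 minutes layover in Port Linden → 12:04 PM UTC.
Add 9 hours 45 minutes leg 2 → 9:49 PM UTC.
Add 6 hours and 53 minutes layover in Halborough → 4:42 AM UTC (Aug 8).
Add 11 hours and 13 minutes leg 3 → 3:55 PM UTC.
Istanbul is UTC+3:00, so local arrival = 3:55 PM + 3:00 = 6:55 PM on Aug 8.

6:55 PM on Aug 8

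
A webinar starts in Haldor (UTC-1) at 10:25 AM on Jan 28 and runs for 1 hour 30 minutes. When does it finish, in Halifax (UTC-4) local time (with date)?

8:55 AM on January 28

Convert start to UTC: 10:25 AM + 1:00 = 11:25 AM UTC on Jan 28.
Add 1 hour 30 minutes duration → 12:55 PM UTC.
Halifax is UTC−4:00, so local end time = 12:55 PM − 4:00 = 8:55 AM on Jan 28.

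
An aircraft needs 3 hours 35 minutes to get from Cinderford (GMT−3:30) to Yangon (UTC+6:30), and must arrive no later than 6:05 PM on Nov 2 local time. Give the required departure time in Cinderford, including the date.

4:30 AM on Nov 2

Target arrival in UTC: 6:05 PM − 6:30 = 11:35 AM on Nov 2.
Subtract 3 hours 35 minutes → departure 8:00 AM UTC on Nov 2.
Cinderford is UTC−3:30: 8:00 AM − 3:30 = 4:30 AM on Nov 2.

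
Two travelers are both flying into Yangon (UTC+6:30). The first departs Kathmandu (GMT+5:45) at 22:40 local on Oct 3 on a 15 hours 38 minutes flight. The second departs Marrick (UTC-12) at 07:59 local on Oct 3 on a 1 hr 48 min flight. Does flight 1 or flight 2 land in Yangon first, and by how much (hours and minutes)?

Flight 1 in UTC: 22:40 − 5:45 = 16:55 on Oct 3.
+15 hours 38 minutes → arrive 08:33 UTC on Oct 4.
Flight 2 in UTC: 07:59 + 12:00 = 19:59 on Oct 3.
+1 hour 48 minutes → arrive 21:47 UTC on Oct 3.
Flight 2 lands earlier by 10 hours 46 minutes.

the second, by 10 hours 46 minutes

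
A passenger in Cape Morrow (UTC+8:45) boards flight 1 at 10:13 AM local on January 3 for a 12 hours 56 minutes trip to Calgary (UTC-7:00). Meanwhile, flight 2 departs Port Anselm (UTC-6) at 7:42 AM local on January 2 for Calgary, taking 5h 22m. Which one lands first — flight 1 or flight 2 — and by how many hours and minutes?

the second, by 19 hours 20 minutes

Flight 1 in UTC: 10:13 AM − 8:45 = 1:28 AM on Jan 3.
+12 hours 56 minutes → arrive 2:24 PM UTC on Jan 3.
Flight 2 in UTC: 7:42 AM + 6:00 = 1:42 PM on Jan 2.
+5 hours 22 minutes → arrive 7:04 PM UTC on Jan 2.
Flight 2 lands earlier by 19 hours 20 minutes.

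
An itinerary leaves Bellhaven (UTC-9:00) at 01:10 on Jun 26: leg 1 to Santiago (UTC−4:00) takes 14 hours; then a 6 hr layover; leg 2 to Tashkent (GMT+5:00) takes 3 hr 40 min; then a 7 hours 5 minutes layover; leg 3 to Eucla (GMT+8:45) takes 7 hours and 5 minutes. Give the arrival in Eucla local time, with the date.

08:45 on June 28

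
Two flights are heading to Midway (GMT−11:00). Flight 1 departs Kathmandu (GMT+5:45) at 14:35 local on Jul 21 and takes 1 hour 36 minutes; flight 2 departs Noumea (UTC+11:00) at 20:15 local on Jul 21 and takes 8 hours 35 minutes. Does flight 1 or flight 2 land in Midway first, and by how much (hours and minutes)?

Flight 1 in UTC: 14:35 − 5:45 = 08:50 on Jul 21.
+1 hour and 36 minutes → arrive 10:26 UTC on Jul 21.
Flight 2 in UTC: 20:15 − 11:00 = 09:15 on Jul 21.
+8 hours 35 minutes → arrive 17:50 UTC on Jul 21.
Flight 1 lands earlier by 7 hours 24 minutes.

the first, by 7 hours 24 minutes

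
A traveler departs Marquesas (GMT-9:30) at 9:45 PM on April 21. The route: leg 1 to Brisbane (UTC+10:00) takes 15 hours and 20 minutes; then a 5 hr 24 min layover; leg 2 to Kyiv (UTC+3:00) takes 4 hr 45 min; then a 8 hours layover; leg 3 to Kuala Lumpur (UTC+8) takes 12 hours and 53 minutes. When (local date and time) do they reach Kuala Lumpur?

Convert departure to UTC: 9:45 PM + 9:30 = 7:15 AM UTC on Apr 22.
Add 15 hours 20 minutes leg 1 → 10:35 PM UTC.
Add 5 hours and 24 minutes layover in Brisbane → 3:59 AM UTC (Apr 23).
Add 4 hours 45 minutes leg 2 → 8:44 AM UTC.
Add 8 hours layover in Kyiv → 4:44 PM UTC.
Add 12 hours 53 minutes leg 3 → 5:37 AM UTC (Apr 24).
Kuala Lumpur is UTC+8:00, so local arrival = 5:37 AM + 8:00 = 1:37 PM on Apr 24.

1:37 PM on Apr 24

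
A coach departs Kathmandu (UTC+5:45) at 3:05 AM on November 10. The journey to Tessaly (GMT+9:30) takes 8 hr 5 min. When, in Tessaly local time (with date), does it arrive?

2:55 PM on November 10

Tessaly is 3:45 ahead of Kathmandu.
After 8 hours 5 minutes it is 11:10 AM in Kathmandu.
Shift by the zone difference: 11:10 AM + 3:45 = 2:55 PM on Nov 10 in Tessaly.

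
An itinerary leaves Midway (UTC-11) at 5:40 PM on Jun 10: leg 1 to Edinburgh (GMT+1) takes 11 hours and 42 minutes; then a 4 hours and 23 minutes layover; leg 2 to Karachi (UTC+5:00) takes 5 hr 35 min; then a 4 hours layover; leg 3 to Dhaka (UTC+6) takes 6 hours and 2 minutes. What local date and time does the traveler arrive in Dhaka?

Convert departure to UTC: 5:40 PM + 11:00 = 4:40 AM UTC on Jun 11.
Add 11 hours and 42 minutes leg 1 → 4:22 PM UTC.
Add 4 hours 23 minutes layover in Edinburgh → 8:45 PM UTC.
Add 5 hours and 35 minutes leg 2 → 2:20 AM UTC (Jun 12).
Add 4 hours layover in Karachi → 6:20 AM UTC.
Add 6 hours 2 minutes leg 3 → 12:22 PM UTC.
Dhaka is UTC+6:00, so local arrival = 12:22 PM + 6:00 = 6:22 PM on Jun 12.

6:22 PM on June 12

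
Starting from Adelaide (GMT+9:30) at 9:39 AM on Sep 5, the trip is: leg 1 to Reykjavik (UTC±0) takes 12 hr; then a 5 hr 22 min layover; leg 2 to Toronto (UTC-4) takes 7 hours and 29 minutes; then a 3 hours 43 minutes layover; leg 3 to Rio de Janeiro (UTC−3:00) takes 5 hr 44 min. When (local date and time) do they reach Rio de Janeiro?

7:27 AM on September 6

Convert departure to UTC: 9:39 AM − 9:30 = 12:09 AM UTC on Sep 5.
Add 12 hours leg 1 → 12:09 PM UTC.
Add 5 hours and 22 minutes layover in Reykjavik → 5:31 PM UTC.
Add 7 hours and 29 minutes leg 2 → 1:00 AM UTC (Sep 6).
Add 3 hours and 43 minutes layover in Toronto → 4:43 AM UTC.
Add 5 hours 44 minutes leg 3 → 10:27 AM UTC.
Rio de Janeiro is UTC−3:00, so local arrival = 10:27 AM − 3:00 = 7:27 AM on Sep 6.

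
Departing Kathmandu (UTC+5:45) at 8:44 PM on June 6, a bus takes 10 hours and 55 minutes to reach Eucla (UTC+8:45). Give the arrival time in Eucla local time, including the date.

10:39 AM on June 7

Convert departure to UTC: 8:44 PM − 5:45 = 2:59 PM UTC on Jun 6.
Add 10 hours and 55 minutes travel time → 1:54 AM UTC (Jun 7).
Eucla is UTC+8:45, so local arrival = 1:54 AM + 8:45 = 10:39 AM on Jun 7.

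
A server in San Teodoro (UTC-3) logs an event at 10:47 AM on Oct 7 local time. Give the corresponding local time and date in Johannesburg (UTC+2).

In UTC: 10:47 AM + 3:00 = 1:47 PM on Oct 7.
Johannesburg is UTC+2:00: 1:47 PM + 2:00 = 3:47 PM on Oct 7.

3:47 PM on October 7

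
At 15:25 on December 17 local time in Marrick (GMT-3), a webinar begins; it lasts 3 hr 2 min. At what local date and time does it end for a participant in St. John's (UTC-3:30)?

17:57 on December 17

Convert start to UTC: 15:25 + 3:00 = 18:25 UTC on Dec 17.
Add 3 hours 2 minutes duration → 21:27 UTC.
St. John's is UTC−3:30, so local end time = 21:27 − 3:30 = 17:57 on Dec 17.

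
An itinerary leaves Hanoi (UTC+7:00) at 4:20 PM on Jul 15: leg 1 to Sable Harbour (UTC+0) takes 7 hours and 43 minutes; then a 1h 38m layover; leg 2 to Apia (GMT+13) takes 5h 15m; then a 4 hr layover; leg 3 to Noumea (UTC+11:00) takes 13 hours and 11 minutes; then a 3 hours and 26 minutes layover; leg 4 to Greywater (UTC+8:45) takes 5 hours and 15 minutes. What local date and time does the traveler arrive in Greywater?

10:33 AM on July 17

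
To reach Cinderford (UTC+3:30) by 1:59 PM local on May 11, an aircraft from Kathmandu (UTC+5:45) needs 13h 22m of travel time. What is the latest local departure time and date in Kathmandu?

2:52 AM on May 11

Target arrival in UTC: 1:59 PM − 3:30 = 10:29 AM on May 11.
Subtract 13 hours and 22 minutes → departure 9:07 PM UTC on May 10.
Kathmandu is UTC+5:45: 9:07 PM + 5:45 = 2:52 AM on May 11.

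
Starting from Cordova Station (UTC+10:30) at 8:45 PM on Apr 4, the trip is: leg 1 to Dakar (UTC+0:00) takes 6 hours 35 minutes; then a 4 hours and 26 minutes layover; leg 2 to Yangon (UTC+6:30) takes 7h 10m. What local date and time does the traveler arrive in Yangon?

10:56 AM on Apr 5

Convert departure to UTC: 8:45 PM − 10:30 = 10:15 AM UTC on Apr 4.
Add 6 hours and 35 minutes leg 1 → 4:50 PM UTC.
Add 4 hours and 26 minutes layover in Dakar → 9:16 PM UTC.
Add 7 hours 10 minutes leg 2 → 4:26 AM UTC (Apr 5).
Yangon is UTC+6:30, so local arrival = 4:26 AM + 6:30 = 10:56 AM on Apr 5.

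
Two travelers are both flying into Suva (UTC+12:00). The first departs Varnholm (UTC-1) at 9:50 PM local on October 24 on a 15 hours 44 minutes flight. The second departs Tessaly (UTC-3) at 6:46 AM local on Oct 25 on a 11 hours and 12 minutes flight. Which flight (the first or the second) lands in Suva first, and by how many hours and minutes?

the first, by 6 hours 24 minutes

Flight 1 in UTC: 9:50 PM + 1:00 = 10:50 PM on Oct 24.
+15 hours and 44 minutes → arrive 2:34 PM UTC on Oct 25.
Flight 2 in UTC: 6:46 AM + 3:00 = 9:46 AM on Oct 25.
+11 hours and 12 minutes → arrive 8:58 PM UTC on Oct 25.
Flight 1 lands earlier by 6 hours 24 minutes.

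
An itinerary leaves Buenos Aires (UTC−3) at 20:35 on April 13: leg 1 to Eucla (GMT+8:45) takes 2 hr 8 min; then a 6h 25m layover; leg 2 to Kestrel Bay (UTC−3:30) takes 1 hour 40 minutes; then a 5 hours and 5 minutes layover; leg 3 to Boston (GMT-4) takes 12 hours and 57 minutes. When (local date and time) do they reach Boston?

Convert departure to UTC: 20:35 + 3:00 = 23:35 UTC on Apr 13.
Add 2 hours and 8 minutes leg 1 → 01:43 UTC (Apr 14).
Add 6 hours and 25 minutes layover in Eucla → 08:08 UTC.
Add 1 hour and 40 minutes leg 2 → 09:48 UTC.
Add 5 hours and 5 minutes layover in Kestrel Bay → 14:53 UTC.
Add 12 hours and 57 minutes leg 3 → 03:50 UTC (Apr 15).
Boston is UTC−4:00, so local arrival = 03:50 − 4:00 = 23:50 on Apr 14.

23:50 on April 14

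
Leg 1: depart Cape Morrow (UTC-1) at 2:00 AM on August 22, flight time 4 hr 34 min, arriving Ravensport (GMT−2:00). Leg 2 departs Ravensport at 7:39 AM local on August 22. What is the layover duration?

2 hours 5 minutes

Convert departure to UTC: 2:00 AM + 1:00 = 3:00 AM UTC on Aug 22.
Add 4 hours 34 minutes flight time → 7:34 AM UTC.
Ravensport is UTC−2:00, so local arrival = 7:34 AM − 2:00 = 5:34 AM on Aug 22.
Layover = 7:39 AM − 5:34 AM = 2 hours 5 minutes.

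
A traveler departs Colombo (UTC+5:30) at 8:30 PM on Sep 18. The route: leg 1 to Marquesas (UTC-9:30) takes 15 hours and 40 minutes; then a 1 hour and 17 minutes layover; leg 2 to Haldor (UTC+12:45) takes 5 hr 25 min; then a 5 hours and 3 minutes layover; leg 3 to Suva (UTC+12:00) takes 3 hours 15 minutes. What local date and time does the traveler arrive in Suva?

9:40 AM on Sep 20

Convert departure to UTC: 8:30 PM − 5:30 = 3:00 PM UTC on Sep 18.
Add 15 hours 40 minutes leg 1 → 6:40 AM UTC (Sep 19).
Add 1 hour and 17 minutes layover in Marquesas → 7:57 AM UTC.
Add 5 hours 25 minutes leg 2 → 1:22 PM UTC.
Add 5 hours 3 minutes layover in Haldor → 6:25 PM UTC.
Add 3 hours 15 minutes leg 3 → 9:40 PM UTC.
Suva is UTC+12:00, so local arrival = 9:40 PM + 12:00 = 9:40 AM on Sep 20.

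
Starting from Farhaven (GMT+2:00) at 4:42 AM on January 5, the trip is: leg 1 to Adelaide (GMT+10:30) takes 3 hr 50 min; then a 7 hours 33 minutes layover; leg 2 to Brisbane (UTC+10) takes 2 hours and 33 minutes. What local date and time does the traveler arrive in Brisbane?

2:38 AM on January 6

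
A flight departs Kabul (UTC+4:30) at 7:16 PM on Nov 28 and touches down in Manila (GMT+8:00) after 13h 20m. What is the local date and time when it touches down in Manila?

12:06 PM on November 29

Manila is 3:30 ahead of Kabul.
After 13 hours 20 minutes it is 8:36 AM (Nov 29) in Kabul.
Shift by the zone difference: 8:36 AM + 3:30 = 12:06 PM on Nov 29 in Manila.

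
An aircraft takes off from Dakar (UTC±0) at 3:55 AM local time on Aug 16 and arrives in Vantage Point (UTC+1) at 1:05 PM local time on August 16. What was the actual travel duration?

8 hours 10 minutes

Departure is already UTC: 3:55 AM on Aug 16.
Arrival in UTC: 1:05 PM − 1:00 = 12:05 PM on Aug 16.
Elapsed = 12:05 PM − 3:55 AM = 8 hours 10 minutes.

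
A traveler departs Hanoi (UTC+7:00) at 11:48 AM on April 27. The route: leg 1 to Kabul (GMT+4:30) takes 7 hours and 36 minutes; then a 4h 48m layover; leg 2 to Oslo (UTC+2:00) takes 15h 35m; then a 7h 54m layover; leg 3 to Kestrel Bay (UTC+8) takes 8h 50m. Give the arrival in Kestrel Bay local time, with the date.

9:31 AM on Apr 29

Convert departure to UTC: 11:48 AM − 7:00 = 4:48 AM UTC on Apr 27.
Add 7 hours and 36 minutes leg 1 → 12:24 PM UTC.
Add 4 hours and 48 minutes layover in Kabul → 5:12 PM UTC.
Add 15 hours and 35 minutes leg 2 → 8:47 AM UTC (Apr 28).
Add 7 hours 54 minutes layover in Oslo → 4:41 PM UTC.
Add 8 hours 50 minutes leg 3 → 1:31 AM UTC (Apr 29).
Kestrel Bay is UTC+8:00, so local arrival = 1:31 AM + 8:00 = 9:31 AM on Apr 29.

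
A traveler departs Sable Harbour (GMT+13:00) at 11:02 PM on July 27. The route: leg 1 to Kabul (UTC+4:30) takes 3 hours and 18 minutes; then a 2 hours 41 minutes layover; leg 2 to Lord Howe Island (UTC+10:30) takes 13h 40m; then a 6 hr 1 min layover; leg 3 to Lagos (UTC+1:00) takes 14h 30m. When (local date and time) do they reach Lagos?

3:12 AM on July 29

Convert departure to UTC: 11:02 PM − 13:00 = 10:02 AM UTC on Jul 27.
Add 3 hours 18 minutes leg 1 → 1:20 PM UTC.
Add 2 hours 41 minutes layover in Kabul → 4:01 PM UTC.
Add 13 hours 40 minutes leg 2 → 5:41 AM UTC (Jul 28).
Add 6 hours 1 minute layover in Lord Howe Island → 11:42 AM UTC.
Add 14 hours and 30 minutes leg 3 → 2:12 AM UTC (Jul 29).
Lagos is UTC+1:00, so local arrival = 2:12 AM + 1:00 = 3:12 AM on Jul 29.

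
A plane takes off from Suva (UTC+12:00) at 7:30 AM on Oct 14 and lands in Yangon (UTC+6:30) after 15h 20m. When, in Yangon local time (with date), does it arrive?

5:20 PM on Oct 14

Convert departure to UTC: 7:30 AM − 12:00 = 7:30 PM UTC on Oct 13.
Add 15 hours and 20 minutes travel time → 10:50 AM UTC (Oct 14).
Yangon is UTC+6:30, so local arrival = 10:50 AM + 6:30 = 5:20 PM on Oct 14.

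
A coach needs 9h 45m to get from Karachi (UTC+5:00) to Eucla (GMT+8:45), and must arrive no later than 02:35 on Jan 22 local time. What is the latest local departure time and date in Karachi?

Target arrival in UTC: 02:35 − 8:45 = 17:50 on Jan 21.
Subtract 9 hours and 45 minutes → departure 08:05 UTC on Jan 21.
Karachi is UTC+5:00: 08:05 + 5:00 = 13:05 on Jan 21.

13:05 on January 21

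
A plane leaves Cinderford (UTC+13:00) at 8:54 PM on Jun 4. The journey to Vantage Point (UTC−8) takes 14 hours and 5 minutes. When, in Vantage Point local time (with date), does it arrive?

Convert departure to UTC: 8:54 PM − 13:00 = 7:54 AM UTC on Jun 4.
Add 14 hours and 5 minutes travel time → 9:59 PM UTC.
Vantage Point is UTC−8:00, so local arrival = 9:59 PM − 8:00 = 1:59 PM on Jun 4.

1:59 PM on June 4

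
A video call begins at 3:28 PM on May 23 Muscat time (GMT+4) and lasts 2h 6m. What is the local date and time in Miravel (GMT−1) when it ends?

Convert start to UTC: 3:28 PM − 4:00 = 11:28 AM UTC on May 23.
Add 2 hours and 6 minutes duration → 1:34 PM UTC.
Miravel is UTC−1:00, so local end time = 1:34 PM − 1:00 = 12:34 PM on May 23.

12:34 PM on May 23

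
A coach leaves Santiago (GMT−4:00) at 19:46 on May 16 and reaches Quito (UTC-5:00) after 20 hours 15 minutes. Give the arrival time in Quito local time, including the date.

Quito is 1:00 behind Santiago.
After 20 hours 15 minutes it is 16:01 (May 17) in Santiago.
Shift by the zone difference: 16:01 − 1:00 = 15:01 on May 17 in Quito.

15:01 on May 17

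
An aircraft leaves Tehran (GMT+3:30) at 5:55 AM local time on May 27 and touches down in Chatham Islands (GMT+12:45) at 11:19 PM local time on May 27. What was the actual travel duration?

Chatham Islands is 9:15 ahead of Tehran.
Clock-face elapsed time (ignoring zones) is 17 hours 24 minutes.
Actual elapsed = 17 hours 24 minutes − 9:15 = 8 hours 9 minutes.

8 hours 9 minutes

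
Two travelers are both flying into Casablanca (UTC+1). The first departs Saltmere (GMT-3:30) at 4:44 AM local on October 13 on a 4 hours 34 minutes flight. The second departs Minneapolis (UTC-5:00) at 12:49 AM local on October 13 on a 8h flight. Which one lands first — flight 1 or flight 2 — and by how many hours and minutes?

the first, by 1 hour 1 minute

Flight 1 in UTC: 4:44 AM + 3:30 = 8:14 AM on Oct 13.
+4 hours 34 minutes → arrive 12:48 PM UTC on Oct 13.
Flight 2 in UTC: 12:49 AM + 5:00 = 5:49 AM on Oct 13.
+8 hours → arrive 1:49 PM UTC on Oct 13.
Flight 1 lands earlier by 1 hour 1 minute.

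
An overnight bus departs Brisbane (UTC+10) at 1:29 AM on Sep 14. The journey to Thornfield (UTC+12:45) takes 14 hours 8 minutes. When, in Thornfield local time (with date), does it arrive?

6:22 PM on September 14

Convert departure to UTC: 1:29 AM − 10:00 = 3:29 PM UTC on Sep 13.
Add 14 hours and 8 minutes travel time → 5:37 AM UTC (Sep 14).
Thornfield is UTC+12:45, so local arrival = 5:37 AM + 12:45 = 6:22 PM on Sep 14.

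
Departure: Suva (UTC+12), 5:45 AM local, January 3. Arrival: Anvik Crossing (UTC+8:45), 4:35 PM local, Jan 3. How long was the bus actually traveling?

14 hours 5 minutes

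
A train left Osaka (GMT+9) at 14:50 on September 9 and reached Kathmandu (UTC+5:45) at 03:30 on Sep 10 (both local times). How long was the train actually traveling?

Departure in UTC: 14:50 − 9:00 = 05:50 on Sep 9.
Arrival in UTC: 03:30 − 5:45 = 21:45 on Sep 9.
Elapsed = 21:45 − 05:50 = 15 hours 55 minutes.

15 hours 55 minutes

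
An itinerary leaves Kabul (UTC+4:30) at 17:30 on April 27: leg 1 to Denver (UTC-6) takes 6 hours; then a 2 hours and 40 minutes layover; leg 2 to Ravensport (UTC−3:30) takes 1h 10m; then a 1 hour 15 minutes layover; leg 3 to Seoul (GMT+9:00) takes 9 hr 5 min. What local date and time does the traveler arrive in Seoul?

18:10 on April 28

Convert departure to UTC: 17:30 − 4:30 = 13:00 UTC on Apr 27.
Add 6 hours leg 1 → 19:00 UTC.
Add 2 hours 40 minutes layover in Denver → 21:40 UTC.
Add 1 hour and 10 minutes leg 2 → 22:50 UTC.
Add 1 hour 15 minutes layover in Ravensport → 00:05 UTC (Apr 28).
Add 9 hours 5 minutes leg 3 → 09:10 UTC.
Seoul is UTC+9:00, so local arrival = 09:10 + 9:00 = 18:10 on Apr 28.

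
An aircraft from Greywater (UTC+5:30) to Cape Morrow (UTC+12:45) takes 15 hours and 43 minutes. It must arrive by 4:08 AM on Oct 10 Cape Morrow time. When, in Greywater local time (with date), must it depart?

Target arrival in UTC: 4:08 AM − 12:45 = 3:23 PM on Oct 9.
Subtract 15 hours 43 minutes → departure 11:40 PM UTC on Oct 8.
Greywater is UTC+5:30: 11:40 PM + 5:30 = 5:10 AM on Oct 9.

5:10 AM on October 9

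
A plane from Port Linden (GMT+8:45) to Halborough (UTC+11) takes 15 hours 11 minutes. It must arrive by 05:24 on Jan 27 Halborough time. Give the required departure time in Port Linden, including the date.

11:58 on January 26

Target arrival in UTC: 05:24 − 11:00 = 18:24 on Jan 26.
Subtract 15 hours and 11 minutes → departure 03:13 UTC on Jan 26.
Port Linden is UTC+8:45: 03:13 + 8:45 = 11:58 on Jan 26.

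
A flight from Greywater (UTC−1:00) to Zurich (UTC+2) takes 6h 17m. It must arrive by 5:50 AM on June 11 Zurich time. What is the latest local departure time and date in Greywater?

8:33 PM on June 10

Target arrival in UTC: 5:50 AM − 2:00 = 3:50 AM on Jun 11.
Subtract 6 hours and 17 minutes → departure 9:33 PM UTC on Jun 10.
Greywater is UTC−1:00: 9:33 PM − 1:00 = 8:33 PM on Jun 10.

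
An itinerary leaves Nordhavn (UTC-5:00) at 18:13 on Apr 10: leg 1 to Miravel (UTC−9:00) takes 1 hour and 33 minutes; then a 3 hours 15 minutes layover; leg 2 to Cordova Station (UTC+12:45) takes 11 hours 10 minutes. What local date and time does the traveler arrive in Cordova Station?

Convert departure to UTC: 18:13 + 5:00 = 23:13 UTC on Apr 10.
Add 1 hour and 33 minutes leg 1 → 00:46 UTC (Apr 11).
Add 3 hours and 15 minutes layover in Miravel → 04:01 UTC.
Add 11 hours and 10 minutes leg 2 → 15:11 UTC.
Cordova Station is UTC+12:45, so local arrival = 15:11 + 12:45 = 03:56 on Apr 12.

03:56 on Apr 12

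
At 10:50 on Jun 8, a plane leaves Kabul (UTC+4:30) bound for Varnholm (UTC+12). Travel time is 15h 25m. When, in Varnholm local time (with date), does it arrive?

09:45 on June 9

Convert departure to UTC: 10:50 − 4:30 = 06:20 UTC on Jun 8.
Add 15 hours and 25 minutes travel time → 21:45 UTC.
Varnholm is UTC+12:00, so local arrival = 21:45 + 12:00 = 09:45 on Jun 9.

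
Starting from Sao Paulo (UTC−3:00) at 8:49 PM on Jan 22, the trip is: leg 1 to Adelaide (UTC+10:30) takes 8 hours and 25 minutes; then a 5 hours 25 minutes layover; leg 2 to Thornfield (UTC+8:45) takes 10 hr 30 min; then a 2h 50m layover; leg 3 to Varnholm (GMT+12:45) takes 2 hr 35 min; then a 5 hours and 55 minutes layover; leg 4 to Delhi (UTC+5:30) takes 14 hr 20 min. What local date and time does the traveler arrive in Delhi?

Convert departure to UTC: 8:49 PM + 3:00 = 11:49 PM UTC on Jan 22.
Add 8 hours 25 minutes leg 1 → 8:14 AM UTC (Jan 23).
Add 5 hours and 25 minutes layover in Adelaide → 1:39 PM UTC.
Add 10 hours and 30 minutes leg 2 → 12:09 AM UTC (Jan 24).
Add 2 hours 50 minutes layover in Thornfield → 2:59 AM UTC.
Add 2 hours 35 minutes leg 3 → 5:34 AM UTC.
Add 5 hours and 55 minutes layover in Varnholm → 11:29 AM UTC.
Add 14 hours 20 minutes leg 4 → 1:49 AM UTC (Jan 25).
Delhi is UTC+5:30, so local arrival = 1:49 AM + 5:30 = 7:19 AM on Jan 25.

7:19 AM on Jan 25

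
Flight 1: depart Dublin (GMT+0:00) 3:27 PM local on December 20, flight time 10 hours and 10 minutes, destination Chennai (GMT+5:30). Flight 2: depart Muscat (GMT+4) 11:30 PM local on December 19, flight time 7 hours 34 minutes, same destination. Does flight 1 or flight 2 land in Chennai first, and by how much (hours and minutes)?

the second, by 22 hours 33 minutes

Flight 1 departs at 3:27 PM UTC (Dec 20).
+10 hours 10 minutes → arrive 1:37 AM UTC on Dec 21.
Flight 2 in UTC: 11:30 PM − 4:00 = 7:30 PM on Dec 19.
+7 hours 34 minutes → arrive 3:04 AM UTC on Dec 20.
Flight 2 lands earlier by 22 hours 33 minutes.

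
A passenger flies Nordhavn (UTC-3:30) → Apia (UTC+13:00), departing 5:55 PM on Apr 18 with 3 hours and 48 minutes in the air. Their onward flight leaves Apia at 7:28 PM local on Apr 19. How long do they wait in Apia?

Convert departure to UTC: 5:55 PM + 3:30 = 9:25 PM UTC on Apr 18.
Add 3 hours 48 minutes flight time → 1:13 AM UTC (Apr 19).
Apia is UTC+13:00, so local arrival = 1:13 AM + 13:00 = 2:13 PM on Apr 19.
Layover = 7:28 PM − 2:13 PM = 5 hours 15 minutes.

5 hours 15 minutes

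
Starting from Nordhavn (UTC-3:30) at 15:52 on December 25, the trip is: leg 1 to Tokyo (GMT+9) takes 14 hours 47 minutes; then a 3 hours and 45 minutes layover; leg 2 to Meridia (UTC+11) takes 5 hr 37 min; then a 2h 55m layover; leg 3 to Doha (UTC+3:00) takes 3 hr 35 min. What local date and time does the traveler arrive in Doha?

05:01 on Dec 27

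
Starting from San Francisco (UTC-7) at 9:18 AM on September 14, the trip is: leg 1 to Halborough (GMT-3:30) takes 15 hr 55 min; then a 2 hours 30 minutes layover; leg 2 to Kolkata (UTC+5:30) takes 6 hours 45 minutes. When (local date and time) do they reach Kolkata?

Convert departure to UTC: 9:18 AM + 7:00 = 4:18 PM UTC on Sep 14.
Add 15 hours 55 minutes leg 1 → 8:13 AM UTC (Sep 15).
Add 2 hours 30 minutes layover in Halborough → 10:43 AM UTC.
Add 6 hours and 45 minutes leg 2 → 5:28 PM UTC.
Kolkata is UTC+5:30, so local arrival = 5:28 PM + 5:30 = 10:58 PM on Sep 15.

10:58 PM on September 15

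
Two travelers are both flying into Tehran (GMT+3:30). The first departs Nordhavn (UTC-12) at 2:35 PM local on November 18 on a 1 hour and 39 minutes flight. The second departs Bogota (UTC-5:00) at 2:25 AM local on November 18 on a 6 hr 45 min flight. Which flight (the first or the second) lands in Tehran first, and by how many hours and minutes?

Flight 1 in UTC: 2:35 PM + 12:00 = 2:35 AM on Nov 19.
+1 hour 39 minutes → arrive 4:14 AM UTC on Nov 19.
Flight 2 in UTC: 2:25 AM + 5:00 = 7:25 AM on Nov 18.
+6 hours 45 minutes → arrive 2:10 PM UTC on Nov 18.
Flight 2 lands earlier by 14 hours 4 minutes.

the second, by 14 hours 4 minutes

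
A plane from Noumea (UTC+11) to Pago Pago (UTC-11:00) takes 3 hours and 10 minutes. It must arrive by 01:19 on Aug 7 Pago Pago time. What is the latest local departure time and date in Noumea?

20:09 on Aug 7

Target arrival in UTC: 01:19 + 11:00 = 12:19 on Aug 7.
Subtract 3 hours 10 minutes → departure 09:09 UTC on Aug 7.
Noumea is UTC+11:00: 09:09 + 11:00 = 20:09 on Aug 7.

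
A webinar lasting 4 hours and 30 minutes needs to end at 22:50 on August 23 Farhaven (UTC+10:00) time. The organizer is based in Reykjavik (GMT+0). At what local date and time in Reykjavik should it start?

Target end time in UTC: 22:50 − 10:00 = 12:50 on Aug 23.
Subtract 4 hours and 30 minutes → start 08:20 UTC on Aug 23.
Reykjavik is UTC+0, so start is 08:20 on Aug 23.

08:20 on August 23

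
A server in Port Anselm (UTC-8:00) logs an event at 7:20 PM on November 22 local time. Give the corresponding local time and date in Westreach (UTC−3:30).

Westreach is 4:30 ahead of Port Anselm.
Shift by the zone difference: 7:20 PM + 4:30 = 11:50 PM on Nov 22 in Westreach.

11:50 PM on November 22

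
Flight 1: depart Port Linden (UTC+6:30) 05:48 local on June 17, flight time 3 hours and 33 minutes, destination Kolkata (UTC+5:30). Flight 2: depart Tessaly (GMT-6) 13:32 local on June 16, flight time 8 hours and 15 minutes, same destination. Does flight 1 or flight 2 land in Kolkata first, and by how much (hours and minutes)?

Flight 1 in UTC: 05:48 − 6:30 = 23:18 on Jun 16.
+3 hours 33 minutes → arrive 02:51 UTC on Jun 17.
Flight 2 in UTC: 13:32 + 6:00 = 19:32 on Jun 16.
+8 hours and 15 minutes → arrive 03:47 UTC on Jun 17.
Flight 1 lands earlier by 56 minutes.

the first, by 56 minutes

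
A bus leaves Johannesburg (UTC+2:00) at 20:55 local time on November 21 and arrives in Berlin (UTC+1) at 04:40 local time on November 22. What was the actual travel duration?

8 hours 45 minutes

Berlin is 1:00 behind Johannesburg.
Clock-face elapsed time (ignoring zones) is 7 hours 45 minutes.
Actual elapsed = 7 hours 45 minutes + 1:00 = 8 hours 45 minutes.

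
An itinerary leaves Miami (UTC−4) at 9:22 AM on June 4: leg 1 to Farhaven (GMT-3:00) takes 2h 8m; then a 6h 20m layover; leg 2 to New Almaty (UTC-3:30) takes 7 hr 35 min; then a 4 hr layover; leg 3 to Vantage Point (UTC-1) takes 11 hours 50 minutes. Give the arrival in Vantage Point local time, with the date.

8:15 PM on June 5

Convert departure to UTC: 9:22 AM + 4:00 = 1:22 PM UTC on Jun 4.
Add 2 hours 8 minutes leg 1 → 3:30 PM UTC.
Add 6 hours and 20 minutes layover in Farhaven → 9:50 PM UTC.
Add 7 hours and 35 minutes leg 2 → 5:25 AM UTC (Jun 5).
Add 4 hours layover in New Almaty → 9:25 AM UTC.
Add 11 hours 50 minutes leg 3 → 9:15 PM UTC.
Vantage Point is UTC−1:00, so local arrival = 9:15 PM − 1:00 = 8:15 PM on Jun 5.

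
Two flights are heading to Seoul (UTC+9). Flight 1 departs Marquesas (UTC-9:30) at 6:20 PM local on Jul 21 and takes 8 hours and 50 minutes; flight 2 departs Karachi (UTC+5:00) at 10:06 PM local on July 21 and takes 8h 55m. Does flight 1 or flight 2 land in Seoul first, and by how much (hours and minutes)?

the second, by 10 hours 39 minutes

Flight 1 in UTC: 6:20 PM + 9:30 = 3:50 AM on Jul 22.
+8 hours and 50 minutes → arrive 12:40 PM UTC on Jul 22.
Flight 2 in UTC: 10:06 PM − 5:00 = 5:06 PM on Jul 21.
+8 hours and 55 minutes → arrive 2:01 AM UTC on Jul 22.
Flight 2 lands earlier by 10 hours 39 minutes.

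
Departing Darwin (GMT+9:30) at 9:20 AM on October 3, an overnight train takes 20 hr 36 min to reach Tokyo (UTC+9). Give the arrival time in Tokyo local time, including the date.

Convert departure to UTC: 9:20 AM − 9:30 = 11:50 PM UTC on Oct 2.
Add 20 hours 36 minutes travel time → 8:26 PM UTC (Oct 3).
Tokyo is UTC+9:00, so local arrival = 8:26 PM + 9:00 = 5:26 AM on Oct 4.

5:26 AM on October 4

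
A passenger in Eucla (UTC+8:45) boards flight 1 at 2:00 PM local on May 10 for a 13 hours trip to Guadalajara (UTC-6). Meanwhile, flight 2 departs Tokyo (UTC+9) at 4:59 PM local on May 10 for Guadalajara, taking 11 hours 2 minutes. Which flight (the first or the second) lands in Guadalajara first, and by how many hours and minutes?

the first, by 46 minutes

Flight 1 in UTC: 2:00 PM − 8:45 = 5:15 AM on May 10.
+13 hours → arrive 6:15 PM UTC on May 10.
Flight 2 in UTC: 4:59 PM − 9:00 = 7:59 AM on May 10.
+11 hours 2 minutes → arrive 7:01 PM UTC on May 10.
Flight 1 lands earlier by 46 minutes.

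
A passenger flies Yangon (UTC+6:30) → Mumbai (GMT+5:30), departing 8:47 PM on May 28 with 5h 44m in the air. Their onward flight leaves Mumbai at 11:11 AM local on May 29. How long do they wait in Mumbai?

Convert departure to UTC: 8:47 PM − 6:30 = 2:17 PM UTC on May 28.
Add 5 hours 44 minutes flight time → 8:01 PM UTC.
Mumbai is UTC+5:30, so local arrival = 8:01 PM + 5:30 = 1:31 AM on May 29.
Layover = 11:11 AM − 1:31 AM = 9 hours 40 minutes.

9 hours 40 minutes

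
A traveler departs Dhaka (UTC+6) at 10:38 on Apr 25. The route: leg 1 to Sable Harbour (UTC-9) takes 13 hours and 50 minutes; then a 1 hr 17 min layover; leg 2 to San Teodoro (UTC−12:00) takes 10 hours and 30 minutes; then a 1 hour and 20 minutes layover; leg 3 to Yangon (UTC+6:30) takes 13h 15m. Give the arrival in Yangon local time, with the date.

Convert departure to UTC: 10:38 − 6:00 = 04:38 UTC on Apr 25.
Add 13 hours and 50 minutes leg 1 → 18:28 UTC.
Add 1 hour and 17 minutes layover in Sable Harbour → 19:45 UTC.
Add 10 hours 30 minutes leg 2 → 06:15 UTC (Apr 26).
Add 1 hour and 20 minutes layover in San Teodoro → 07:35 UTC.
Add 13 hours 15 minutes leg 3 → 20:50 UTC.
Yangon is UTC+6:30, so local arrival = 20:50 + 6:30 = 03:20 on Apr 27.

03:20 on April 27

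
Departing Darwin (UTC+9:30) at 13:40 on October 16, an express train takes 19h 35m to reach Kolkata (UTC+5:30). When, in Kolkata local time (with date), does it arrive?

05:15 on Oct 17

Kolkata is 4:00 behind Darwin.
After 19 hours 35 minutes it is 09:15 (Oct 17) in Darwin.
Shift by the zone difference: 09:15 − 4:00 = 05:15 on Oct 17 in Kolkata.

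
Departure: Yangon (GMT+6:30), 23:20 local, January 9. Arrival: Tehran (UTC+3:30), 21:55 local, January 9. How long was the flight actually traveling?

1 hour 35 minutes

Departure in UTC: 23:20 − 6:30 = 16:50 on Jan 9.
Arrival in UTC: 21:55 − 3:30 = 18:25 on Jan 9.
Elapsed = 18:25 − 16:50 = 1 hour 35 minutes.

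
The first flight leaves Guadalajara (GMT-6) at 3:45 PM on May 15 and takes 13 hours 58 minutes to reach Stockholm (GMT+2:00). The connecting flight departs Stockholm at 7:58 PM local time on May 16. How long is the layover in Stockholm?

6 hours 15 minutes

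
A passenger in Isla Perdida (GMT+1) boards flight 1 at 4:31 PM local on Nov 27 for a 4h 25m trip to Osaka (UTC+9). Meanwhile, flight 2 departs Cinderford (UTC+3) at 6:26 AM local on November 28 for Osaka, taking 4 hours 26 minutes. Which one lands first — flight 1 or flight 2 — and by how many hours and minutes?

the first, by 11 hours 56 minutes

Flight 1 in UTC: 4:31 PM − 1:00 = 3:31 PM on Nov 27.
+4 hours and 25 minutes → arrive 7:56 PM UTC on Nov 27.
Flight 2 in UTC: 6:26 AM − 3:00 = 3:26 AM on Nov 28.
+4 hours and 26 minutes → arrive 7:52 AM UTC on Nov 28.
Flight 1 lands earlier by 11 hours 56 minutes.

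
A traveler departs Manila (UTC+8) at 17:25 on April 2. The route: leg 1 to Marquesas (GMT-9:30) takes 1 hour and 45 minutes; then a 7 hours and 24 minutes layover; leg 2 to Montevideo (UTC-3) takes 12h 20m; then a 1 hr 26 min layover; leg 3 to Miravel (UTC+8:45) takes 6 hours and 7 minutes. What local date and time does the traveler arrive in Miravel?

23:12 on April 3

Convert departure to UTC: 17:25 − 8:00 = 09:25 UTC on Apr 2.
Add 1 hour and 45 minutes leg 1 → 11:10 UTC.
Add 7 hours and 24 minutes layover in Marquesas → 18:34 UTC.
Add 12 hours 20 minutes leg 2 → 06:54 UTC (Apr 3).
Add 1 hour and 26 minutes layover in Montevideo → 08:20 UTC.
Add 6 hours 7 minutes leg 3 → 14:27 UTC.
Miravel is UTC+8:45, so local arrival = 14:27 + 8:45 = 23:12 on Apr 3.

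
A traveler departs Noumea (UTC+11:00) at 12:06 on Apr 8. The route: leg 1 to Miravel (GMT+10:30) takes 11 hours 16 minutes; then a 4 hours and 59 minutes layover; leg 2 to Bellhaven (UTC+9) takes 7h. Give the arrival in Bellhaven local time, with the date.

09:21 on April 9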